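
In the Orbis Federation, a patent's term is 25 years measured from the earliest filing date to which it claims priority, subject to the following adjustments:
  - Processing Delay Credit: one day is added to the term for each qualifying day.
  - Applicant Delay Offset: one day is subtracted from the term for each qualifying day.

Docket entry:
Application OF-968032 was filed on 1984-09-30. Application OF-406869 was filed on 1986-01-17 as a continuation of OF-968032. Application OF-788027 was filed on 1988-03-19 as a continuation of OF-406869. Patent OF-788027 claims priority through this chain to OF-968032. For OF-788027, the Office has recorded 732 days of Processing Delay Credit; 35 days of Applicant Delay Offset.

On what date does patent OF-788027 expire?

August 28, 2011

Earliest priority filing: 30 September 1984.
Base term: 30 September 1984 + 25 years → 30 September 2009.
Processing Delay Credit: +732 days → 2 October 2011.
Applicant Delay Offset: −35 days → 28 August 2011.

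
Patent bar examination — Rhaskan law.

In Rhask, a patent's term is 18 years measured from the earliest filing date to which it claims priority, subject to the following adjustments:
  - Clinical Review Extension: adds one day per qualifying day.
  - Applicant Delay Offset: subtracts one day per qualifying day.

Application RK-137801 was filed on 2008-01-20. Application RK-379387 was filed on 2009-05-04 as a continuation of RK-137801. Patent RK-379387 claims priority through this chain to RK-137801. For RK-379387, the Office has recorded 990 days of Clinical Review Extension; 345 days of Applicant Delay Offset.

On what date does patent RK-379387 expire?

Earliest priority filing: 20 January 2008.
Base term: 20 January 2008 + 18 years → 20 January 2026.
Clinical Review Extension: +990 days → 6 October 2028.
Applicant Delay Offset: −345 days → 27 October 2027.

2027-10-27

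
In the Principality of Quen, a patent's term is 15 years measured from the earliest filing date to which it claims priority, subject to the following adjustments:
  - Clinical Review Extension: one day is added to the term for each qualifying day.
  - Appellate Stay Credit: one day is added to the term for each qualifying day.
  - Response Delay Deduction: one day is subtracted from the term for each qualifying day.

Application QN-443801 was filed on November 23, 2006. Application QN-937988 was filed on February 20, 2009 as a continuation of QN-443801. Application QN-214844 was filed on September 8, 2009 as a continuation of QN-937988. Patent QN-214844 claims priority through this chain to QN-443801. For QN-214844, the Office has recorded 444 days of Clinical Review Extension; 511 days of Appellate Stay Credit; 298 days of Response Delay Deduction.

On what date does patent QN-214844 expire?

Earliest priority filing: 23 November 2006.
Base term: 23 November 2006 + 15 years → 23 November 2021.
Clinical Review Extension: +444 days → 10 February 2023.
Appellate Stay Credit: +511 days → 5 July 2024.
Response Delay Deduction: −298 days → 11 September 2023.

2023-09-11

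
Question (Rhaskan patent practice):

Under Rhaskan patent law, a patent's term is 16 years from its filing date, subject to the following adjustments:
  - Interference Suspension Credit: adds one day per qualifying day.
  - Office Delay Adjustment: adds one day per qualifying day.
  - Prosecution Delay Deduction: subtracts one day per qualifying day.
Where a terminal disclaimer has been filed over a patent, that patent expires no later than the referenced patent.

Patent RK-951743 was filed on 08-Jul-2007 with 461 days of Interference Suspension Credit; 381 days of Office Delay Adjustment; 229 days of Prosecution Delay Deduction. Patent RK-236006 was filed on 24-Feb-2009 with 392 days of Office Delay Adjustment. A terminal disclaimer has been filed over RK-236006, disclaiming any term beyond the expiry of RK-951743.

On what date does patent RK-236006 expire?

Natural term of RK-236006:
  Base: filing + 16 years → 24 February 2025.
  Office Delay Adjustment: +392 days → 23 March 2026.
Expiry of referenced patent RK-951743:
  Base: filing + 16 years → 8 July 2023.
  Interference Suspension Credit: +461 days → 11 October 2024.
  Office Delay Adjustment: +381 days → 27 October 2025.
  Prosecution Delay Deduction: −229 days → 12 March 2025.
Terminal disclaimer: RK-236006 expires on the earlier of 23 March 2026 and 12 March 2025.

2025-03-12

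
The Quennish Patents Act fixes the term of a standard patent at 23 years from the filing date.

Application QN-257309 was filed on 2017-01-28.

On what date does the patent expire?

January 28, 2040

Filing date + 23 years → 28 January 2040.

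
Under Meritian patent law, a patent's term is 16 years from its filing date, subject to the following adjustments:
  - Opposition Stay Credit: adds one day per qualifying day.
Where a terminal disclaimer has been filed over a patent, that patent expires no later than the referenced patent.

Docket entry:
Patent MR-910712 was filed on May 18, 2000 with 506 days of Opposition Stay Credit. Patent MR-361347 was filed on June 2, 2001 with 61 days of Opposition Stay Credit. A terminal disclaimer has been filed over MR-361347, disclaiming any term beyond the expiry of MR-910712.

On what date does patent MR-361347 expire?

2017-08-02

Natural term of MR-361347:
  Base: filing + 16 years → 2 June 2017.
  Opposition Stay Credit: +61 days → 2 August 2017.
Expiry of referenced patent MR-910712:
  Base: filing + 16 years → 18 May 2016.
  Opposition Stay Credit: +506 days → 6 October 2017.
Terminal disclaimer: MR-361347 expires on the earlier of 2 August 2017 and 6 October 2017.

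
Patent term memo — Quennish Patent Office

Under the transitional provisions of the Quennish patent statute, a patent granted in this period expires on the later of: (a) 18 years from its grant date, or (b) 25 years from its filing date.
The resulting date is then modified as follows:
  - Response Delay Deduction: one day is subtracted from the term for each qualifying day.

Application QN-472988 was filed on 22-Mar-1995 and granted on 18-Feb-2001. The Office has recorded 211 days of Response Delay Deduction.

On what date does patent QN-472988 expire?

(a) grant + 18 years → 18 February 2019.
(b) filing + 25 years → 22 March 2020.
Later of the two: 22 March 2020.
Response Delay Deduction: −211 days → 24 August 2019.

August 24, 2019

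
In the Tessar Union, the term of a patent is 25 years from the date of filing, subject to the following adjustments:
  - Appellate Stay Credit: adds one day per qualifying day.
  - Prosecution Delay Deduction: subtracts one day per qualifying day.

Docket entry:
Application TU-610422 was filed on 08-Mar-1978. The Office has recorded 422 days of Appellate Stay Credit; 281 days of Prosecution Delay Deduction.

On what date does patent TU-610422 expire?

2003-07-27

Base term: filing date + 25 years → 8 March 2003.
Appellate Stay Credit: +422 days → 3 May 2004.
Prosecution Delay Deduction: −281 days → 27 July 2003.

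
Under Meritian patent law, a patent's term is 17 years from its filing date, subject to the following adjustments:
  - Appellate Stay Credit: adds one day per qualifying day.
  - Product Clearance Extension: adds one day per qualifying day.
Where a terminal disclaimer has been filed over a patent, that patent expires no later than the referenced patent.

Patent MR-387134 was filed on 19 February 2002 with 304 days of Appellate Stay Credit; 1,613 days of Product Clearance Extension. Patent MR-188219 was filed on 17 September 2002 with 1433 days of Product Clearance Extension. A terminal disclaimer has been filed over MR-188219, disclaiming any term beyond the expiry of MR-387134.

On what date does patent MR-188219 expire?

2023-08-20

Natural term of MR-188219:
  Base: filing + 17 years → 17 September 2019.
  Product Clearance Extension: +1433 days → 20 August 2023.
Expiry of referenced patent MR-387134:
  Base: filing + 17 years → 19 February 2019.
  Appellate Stay Credit: +304 days → 20 December 2019.
  Product Clearance Extension: +1613 days → 20 May 2024.
Terminal disclaimer: MR-188219 expires on the earlier of 20 August 2023 and 20 May 2024.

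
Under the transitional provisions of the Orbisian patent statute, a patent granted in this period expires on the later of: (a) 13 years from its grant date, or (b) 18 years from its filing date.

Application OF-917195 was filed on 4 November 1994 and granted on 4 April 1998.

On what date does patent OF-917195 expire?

(a) grant + 13 years → 4 April 2011.
(b) filing + 18 years → 4 November 2012.
Later of the two: 4 November 2012.

2012-11-04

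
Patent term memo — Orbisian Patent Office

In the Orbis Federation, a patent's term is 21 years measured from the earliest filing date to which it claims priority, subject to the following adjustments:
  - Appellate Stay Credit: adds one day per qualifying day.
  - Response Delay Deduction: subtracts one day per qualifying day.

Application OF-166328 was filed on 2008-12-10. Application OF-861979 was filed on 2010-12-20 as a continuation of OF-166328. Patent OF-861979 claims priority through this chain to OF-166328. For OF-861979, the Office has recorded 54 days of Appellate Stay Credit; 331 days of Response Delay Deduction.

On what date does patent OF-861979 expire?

Earliest priority filing: 10 December 2008.
Base term: 10 December 2008 + 21 years → 10 December 2029.
Appellate Stay Credit: +54 days → 2 February 2030.
Response Delay Deduction: −331 days → 8 March 2029.

2029-03-08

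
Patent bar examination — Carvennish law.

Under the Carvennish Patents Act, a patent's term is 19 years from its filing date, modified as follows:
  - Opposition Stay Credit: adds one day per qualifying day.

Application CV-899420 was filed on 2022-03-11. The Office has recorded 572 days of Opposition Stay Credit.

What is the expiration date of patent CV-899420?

2042-10-04

Base term: filing date + 19 years → 11 March 2041.
Opposition Stay Credit: +572 days → 4 October 2042.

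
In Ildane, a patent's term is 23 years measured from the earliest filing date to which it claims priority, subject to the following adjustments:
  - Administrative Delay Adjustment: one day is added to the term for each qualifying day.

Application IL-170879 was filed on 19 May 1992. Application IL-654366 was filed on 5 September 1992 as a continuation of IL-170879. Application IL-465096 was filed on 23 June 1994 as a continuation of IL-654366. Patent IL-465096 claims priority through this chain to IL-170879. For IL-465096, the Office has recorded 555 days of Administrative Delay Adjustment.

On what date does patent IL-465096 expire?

Earliest priority filing: 19 May 1992.
Base term: 19 May 1992 + 23 years → 19 May 2015.
Administrative Delay Adjustment: +555 days → 24 November 2016.

2016-11-24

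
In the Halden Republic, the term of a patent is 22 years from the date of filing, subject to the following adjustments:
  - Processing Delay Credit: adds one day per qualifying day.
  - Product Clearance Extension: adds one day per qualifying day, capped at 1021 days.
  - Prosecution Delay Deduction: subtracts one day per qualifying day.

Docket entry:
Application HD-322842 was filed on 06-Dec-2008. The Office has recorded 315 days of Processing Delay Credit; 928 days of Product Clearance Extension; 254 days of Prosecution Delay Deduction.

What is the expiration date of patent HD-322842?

August 21, 2033

Base term: filing date + 22 years → 6 December 2030.
Processing Delay Credit: +315 days → 17 October 2031.
Product Clearance Extension: 928 days (within the 1021-day cap) → +928 days → 2 May 2034.
Prosecution Delay Deduction: −254 days → 21 August 2033.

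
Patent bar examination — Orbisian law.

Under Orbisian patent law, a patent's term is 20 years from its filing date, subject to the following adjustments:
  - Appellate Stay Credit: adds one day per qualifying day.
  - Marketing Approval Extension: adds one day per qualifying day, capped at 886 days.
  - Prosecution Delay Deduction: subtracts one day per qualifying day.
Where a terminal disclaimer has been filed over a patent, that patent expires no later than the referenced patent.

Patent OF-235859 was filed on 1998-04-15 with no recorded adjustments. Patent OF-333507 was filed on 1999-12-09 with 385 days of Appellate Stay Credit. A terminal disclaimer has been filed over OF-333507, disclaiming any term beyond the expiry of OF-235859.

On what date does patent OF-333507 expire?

Natural term of OF-333507:
  Base: filing + 20 years → 9 December 2019.
  Appellate Stay Credit: +385 days → 28 December 2020.
Expiry of referenced patent OF-235859:
  Base: filing + 20 years → 15 April 2018.
Terminal disclaimer: OF-333507 expires on the earlier of 28 December 2020 and 15 April 2018.

2018-04-15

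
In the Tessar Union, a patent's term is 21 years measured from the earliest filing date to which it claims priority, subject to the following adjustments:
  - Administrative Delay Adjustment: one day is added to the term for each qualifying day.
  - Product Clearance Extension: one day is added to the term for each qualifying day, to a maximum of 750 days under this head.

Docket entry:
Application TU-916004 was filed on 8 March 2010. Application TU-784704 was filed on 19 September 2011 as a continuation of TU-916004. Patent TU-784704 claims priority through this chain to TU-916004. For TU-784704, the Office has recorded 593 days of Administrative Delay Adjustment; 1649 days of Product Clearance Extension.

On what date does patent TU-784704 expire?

Earliest priority filing: 8 March 2010.
Base term: 8 March 2010 + 21 years → 8 March 2031.
Administrative Delay Adjustment: +593 days → 21 October 2032.
Product Clearance Extension: 1649 days claimed exceeds the 750-day cap, so +750 days → 10 November 2034.

November 10, 2034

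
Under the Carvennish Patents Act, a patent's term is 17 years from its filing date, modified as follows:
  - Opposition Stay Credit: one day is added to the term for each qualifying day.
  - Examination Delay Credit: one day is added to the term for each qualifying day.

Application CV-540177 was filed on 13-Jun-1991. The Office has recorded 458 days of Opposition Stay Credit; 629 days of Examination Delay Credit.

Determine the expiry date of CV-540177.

2011-06-05

Base term: filing date + 17 years → 13 June 2008.
Opposition Stay Credit: +458 days → 14 September 2009.
Examination Delay Credit: +629 days → 5 June 2011.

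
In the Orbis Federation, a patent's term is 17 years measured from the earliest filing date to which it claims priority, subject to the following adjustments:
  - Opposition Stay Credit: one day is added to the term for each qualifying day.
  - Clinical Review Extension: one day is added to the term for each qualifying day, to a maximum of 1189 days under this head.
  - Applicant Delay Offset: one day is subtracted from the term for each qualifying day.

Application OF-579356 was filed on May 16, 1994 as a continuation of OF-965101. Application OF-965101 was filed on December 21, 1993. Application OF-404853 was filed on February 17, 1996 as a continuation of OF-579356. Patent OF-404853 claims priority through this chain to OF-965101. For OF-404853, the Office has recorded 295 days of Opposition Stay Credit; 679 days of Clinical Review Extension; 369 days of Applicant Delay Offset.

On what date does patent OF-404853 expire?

Earliest priority filing: 21 December 1993.
Base term: 21 December 1993 + 17 years → 21 December 2010.
Opposition Stay Credit: +295 days → 12 October 2011.
Clinical Review Extension: 679 days (within the 1189-day cap) → +679 days → 21 August 2013.
Applicant Delay Offset: −369 days → 17 August 2012.

2012-08-17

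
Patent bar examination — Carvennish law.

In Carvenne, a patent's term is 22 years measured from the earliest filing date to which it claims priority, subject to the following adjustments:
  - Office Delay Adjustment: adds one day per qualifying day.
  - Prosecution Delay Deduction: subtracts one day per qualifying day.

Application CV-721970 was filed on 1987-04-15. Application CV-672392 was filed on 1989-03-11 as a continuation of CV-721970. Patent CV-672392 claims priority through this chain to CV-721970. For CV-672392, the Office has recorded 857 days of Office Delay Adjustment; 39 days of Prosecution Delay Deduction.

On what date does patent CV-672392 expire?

Earliest priority filing: 15 April 1987.
Base term: 15 April 1987 + 22 years → 15 April 2009.
Office Delay Adjustment: +857 days → 20 August 2011.
Prosecution Delay Deduction: −39 days → 12 July 2011.

2011-07-12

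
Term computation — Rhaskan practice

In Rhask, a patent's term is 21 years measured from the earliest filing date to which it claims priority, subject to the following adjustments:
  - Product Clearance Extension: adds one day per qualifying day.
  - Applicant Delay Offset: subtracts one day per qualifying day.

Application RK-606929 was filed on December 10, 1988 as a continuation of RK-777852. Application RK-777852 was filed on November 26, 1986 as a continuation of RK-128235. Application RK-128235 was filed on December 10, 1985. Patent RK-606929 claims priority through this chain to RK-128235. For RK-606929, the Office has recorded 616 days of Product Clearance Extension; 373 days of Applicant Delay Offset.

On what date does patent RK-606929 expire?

August 10, 2007

Earliest priority filing: 10 December 1985.
Base term: 10 December 1985 + 21 years → 10 December 2006.
Product Clearance Extension: +616 days → 17 August 2008.
Applicant Delay Offset: −373 days → 10 August 2007.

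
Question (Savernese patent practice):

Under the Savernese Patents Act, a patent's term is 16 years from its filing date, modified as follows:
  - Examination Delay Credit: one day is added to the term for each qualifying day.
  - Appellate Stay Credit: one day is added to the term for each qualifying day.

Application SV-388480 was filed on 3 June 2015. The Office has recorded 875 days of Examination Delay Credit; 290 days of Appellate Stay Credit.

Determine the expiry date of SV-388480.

Base term: filing date + 16 years → 3 June 2031.
Examination Delay Credit: +875 days → 25 October 2033.
Appellate Stay Credit: +290 days → 11 August 2034.

August 11, 2034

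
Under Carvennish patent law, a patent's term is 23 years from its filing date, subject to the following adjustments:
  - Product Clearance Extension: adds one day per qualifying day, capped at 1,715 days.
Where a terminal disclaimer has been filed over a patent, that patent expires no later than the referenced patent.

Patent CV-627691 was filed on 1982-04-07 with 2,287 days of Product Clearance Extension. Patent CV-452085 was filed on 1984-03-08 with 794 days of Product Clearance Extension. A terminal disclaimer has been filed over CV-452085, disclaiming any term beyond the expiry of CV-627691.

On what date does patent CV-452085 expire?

2009-05-10

Natural term of CV-452085:
  Base: filing + 23 years → 8 March 2007.
  Product Clearance Extension: 794 days (within the 1715-day cap) → +794 days → 10 May 2009.
Expiry of referenced patent CV-627691:
  Base: filing + 23 years → 7 April 2005.
  Product Clearance Extension: 2287 days claimed exceeds the 1715-day cap, so +1715 days → 17 December 2009.
Terminal disclaimer: CV-452085 expires on the earlier of 10 May 2009 and 17 December 2009.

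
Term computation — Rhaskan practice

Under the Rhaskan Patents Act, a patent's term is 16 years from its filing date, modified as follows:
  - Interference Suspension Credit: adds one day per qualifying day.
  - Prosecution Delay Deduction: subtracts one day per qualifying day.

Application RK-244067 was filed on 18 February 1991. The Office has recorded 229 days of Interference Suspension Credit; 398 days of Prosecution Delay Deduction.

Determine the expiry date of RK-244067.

2006-09-02

Base term: filing date + 16 years → 18 February 2007.
Interference Suspension Credit: +229 days → 5 October 2007.
Prosecution Delay Deduction: −398 days → 2 September 2006.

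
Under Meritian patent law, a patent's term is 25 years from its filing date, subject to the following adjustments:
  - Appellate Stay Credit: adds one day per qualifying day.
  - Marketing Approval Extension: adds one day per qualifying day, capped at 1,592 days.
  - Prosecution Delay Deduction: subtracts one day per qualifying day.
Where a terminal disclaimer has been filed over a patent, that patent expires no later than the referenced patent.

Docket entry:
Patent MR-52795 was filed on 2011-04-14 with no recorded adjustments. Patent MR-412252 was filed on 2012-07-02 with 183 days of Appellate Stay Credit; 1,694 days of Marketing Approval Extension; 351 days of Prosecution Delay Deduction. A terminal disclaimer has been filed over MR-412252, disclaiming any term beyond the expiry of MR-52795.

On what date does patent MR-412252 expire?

2036-04-14

Natural term of MR-412252:
  Base: filing + 25 years → 2 July 2037.
  Appellate Stay Credit: +183 days → 1 January 2038.
  Marketing Approval Extension: 1694 days claimed exceeds the 1592-day cap, so +1592 days → 12 May 2042.
  Prosecution Delay Deduction: −351 days → 26 May 2041.
Expiry of referenced patent MR-52795:
  Base: filing + 25 years → 14 April 2036.
Terminal disclaimer: MR-412252 expires on the earlier of 26 May 2041 and 14 April 2036.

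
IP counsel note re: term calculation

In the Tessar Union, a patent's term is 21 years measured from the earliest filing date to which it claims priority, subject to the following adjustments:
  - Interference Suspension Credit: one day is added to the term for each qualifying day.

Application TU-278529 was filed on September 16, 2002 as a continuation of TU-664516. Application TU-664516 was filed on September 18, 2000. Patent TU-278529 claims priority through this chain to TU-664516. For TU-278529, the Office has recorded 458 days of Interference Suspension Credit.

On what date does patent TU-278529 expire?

Earliest priority filing: 18 September 2000.
Base term: 18 September 2000 + 21 years → 18 September 2021.
Interference Suspension Credit: +458 days → 20 December 2022.

December 20, 2022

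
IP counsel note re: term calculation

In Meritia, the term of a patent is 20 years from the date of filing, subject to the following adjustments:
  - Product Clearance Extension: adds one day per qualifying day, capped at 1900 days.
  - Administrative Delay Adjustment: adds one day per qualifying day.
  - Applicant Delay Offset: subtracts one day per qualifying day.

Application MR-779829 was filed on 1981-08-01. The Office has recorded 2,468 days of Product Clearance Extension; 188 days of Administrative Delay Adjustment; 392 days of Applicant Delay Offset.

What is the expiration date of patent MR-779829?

Base term: filing date + 20 years → 1 August 2001.
Product Clearance Extension: 2468 days claimed exceeds the 1900-day cap, so +1900 days → 14 October 2006.
Administrative Delay Adjustment: +188 days → 20 April 2007.
Applicant Delay Offset: −392 days → 24 March 2006.

March 24, 2006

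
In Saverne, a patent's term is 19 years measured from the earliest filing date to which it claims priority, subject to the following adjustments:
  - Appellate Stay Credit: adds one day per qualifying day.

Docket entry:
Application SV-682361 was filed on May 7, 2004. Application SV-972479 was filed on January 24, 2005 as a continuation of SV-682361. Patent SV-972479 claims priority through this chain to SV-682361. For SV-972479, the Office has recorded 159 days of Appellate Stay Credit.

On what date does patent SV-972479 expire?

2023-10-13

Earliest priority filing: 7 May 2004.
Base term: 7 May 2004 + 19 years → 7 May 2023.
Appellate Stay Credit: +159 days → 13 October 2023.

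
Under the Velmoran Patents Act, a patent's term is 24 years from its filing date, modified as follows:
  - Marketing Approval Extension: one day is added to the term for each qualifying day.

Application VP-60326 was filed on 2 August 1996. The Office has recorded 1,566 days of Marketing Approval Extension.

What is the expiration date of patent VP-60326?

November 15, 2024

Base term: filing date + 24 years → 2 August 2020.
Marketing Approval Extension: +1566 days → 15 November 2024.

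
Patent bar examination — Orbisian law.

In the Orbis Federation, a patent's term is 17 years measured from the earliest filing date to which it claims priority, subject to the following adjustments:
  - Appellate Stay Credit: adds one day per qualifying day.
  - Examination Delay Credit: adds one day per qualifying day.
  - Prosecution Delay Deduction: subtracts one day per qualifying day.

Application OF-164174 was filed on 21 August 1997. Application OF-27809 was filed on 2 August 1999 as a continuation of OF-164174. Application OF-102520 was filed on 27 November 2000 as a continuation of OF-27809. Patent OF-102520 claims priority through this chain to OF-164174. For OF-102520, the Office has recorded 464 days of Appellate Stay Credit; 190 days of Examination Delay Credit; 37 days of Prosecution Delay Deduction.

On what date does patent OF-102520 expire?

April 29, 2016

Earliest priority filing: 21 August 1997.
Base term: 21 August 1997 + 17 years → 21 August 2014.
Appellate Stay Credit: +464 days → 28 November 2015.
Examination Delay Credit: +190 days → 5 June 2016.
Prosecution Delay Deduction: −37 days → 29 April 2016.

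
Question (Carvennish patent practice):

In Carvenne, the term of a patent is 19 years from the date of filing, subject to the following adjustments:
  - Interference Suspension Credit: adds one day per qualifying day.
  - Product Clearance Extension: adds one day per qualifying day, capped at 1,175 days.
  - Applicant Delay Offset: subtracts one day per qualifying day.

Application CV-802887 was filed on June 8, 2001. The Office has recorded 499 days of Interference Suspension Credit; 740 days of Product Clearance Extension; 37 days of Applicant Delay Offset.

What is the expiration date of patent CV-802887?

Base term: filing date + 19 years → 8 June 2020.
Interference Suspension Credit: +499 days → 20 October 2021.
Product Clearance Extension: 740 days (within the 1175-day cap) → +740 days → 30 October 2023.
Applicant Delay Offset: −37 days → 23 September 2023.

September 23, 2023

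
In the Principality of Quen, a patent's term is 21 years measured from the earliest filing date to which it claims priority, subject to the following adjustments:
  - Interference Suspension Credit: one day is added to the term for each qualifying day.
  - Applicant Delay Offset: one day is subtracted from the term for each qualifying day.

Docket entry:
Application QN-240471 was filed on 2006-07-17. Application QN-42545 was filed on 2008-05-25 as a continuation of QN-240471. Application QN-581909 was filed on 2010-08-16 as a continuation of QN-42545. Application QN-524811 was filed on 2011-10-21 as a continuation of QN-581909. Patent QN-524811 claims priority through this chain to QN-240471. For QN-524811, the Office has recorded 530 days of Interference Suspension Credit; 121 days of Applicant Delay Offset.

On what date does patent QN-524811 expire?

Earliest priority filing: 17 July 2006.
Base term: 17 July 2006 + 21 years → 17 July 2027.
Interference Suspension Credit: +530 days → 28 December 2028.
Applicant Delay Offset: −121 days → 29 August 2028.

2028-08-29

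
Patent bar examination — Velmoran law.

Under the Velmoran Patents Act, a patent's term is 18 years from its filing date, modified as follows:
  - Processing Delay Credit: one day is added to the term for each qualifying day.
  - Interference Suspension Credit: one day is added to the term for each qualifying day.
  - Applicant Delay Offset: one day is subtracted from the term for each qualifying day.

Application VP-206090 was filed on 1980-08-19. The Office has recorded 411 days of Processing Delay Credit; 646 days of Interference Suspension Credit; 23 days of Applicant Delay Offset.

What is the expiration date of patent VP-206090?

2001-06-18

Base term: filing date + 18 years → 19 August 1998.
Processing Delay Credit: +411 days → 4 October 1999.
Interference Suspension Credit: +646 days → 11 July 2001.
Applicant Delay Offset: −23 days → 18 June 2001.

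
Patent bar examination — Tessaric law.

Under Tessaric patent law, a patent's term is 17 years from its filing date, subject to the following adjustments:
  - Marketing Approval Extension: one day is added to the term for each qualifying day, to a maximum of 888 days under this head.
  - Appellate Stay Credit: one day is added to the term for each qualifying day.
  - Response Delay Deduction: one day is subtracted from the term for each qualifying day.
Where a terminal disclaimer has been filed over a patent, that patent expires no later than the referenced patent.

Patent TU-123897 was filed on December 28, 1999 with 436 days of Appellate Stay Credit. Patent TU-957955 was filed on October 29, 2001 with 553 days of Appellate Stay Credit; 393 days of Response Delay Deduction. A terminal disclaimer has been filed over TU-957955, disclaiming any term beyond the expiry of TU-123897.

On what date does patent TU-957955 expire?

March 9, 2018

Natural term of TU-957955:
  Base: filing + 17 years → 29 October 2018.
  Appellate Stay Credit: +553 days → 4 May 2020.
  Response Delay Deduction: −393 days → 7 April 2019.
Expiry of referenced patent TU-123897:
  Base: filing + 17 years → 28 December 2016.
  Appellate Stay Credit: +436 days → 9 March 2018.
Terminal disclaimer: TU-957955 expires on the earlier of 7 April 2019 and 9 March 2018.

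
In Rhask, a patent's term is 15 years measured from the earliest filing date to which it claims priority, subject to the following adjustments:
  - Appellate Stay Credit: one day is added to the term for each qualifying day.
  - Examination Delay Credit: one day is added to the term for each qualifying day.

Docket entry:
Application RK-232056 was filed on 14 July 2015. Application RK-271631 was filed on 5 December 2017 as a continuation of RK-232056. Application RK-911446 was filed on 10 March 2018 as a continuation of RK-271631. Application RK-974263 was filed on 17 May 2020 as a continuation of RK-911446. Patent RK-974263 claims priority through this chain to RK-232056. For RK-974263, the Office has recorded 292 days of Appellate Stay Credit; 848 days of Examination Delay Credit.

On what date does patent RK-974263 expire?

Earliest priority filing: 14 July 2015.
Base term: 14 July 2015 + 15 years → 14 July 2030.
Appellate Stay Credit: +292 days → 2 May 2031.
Examination Delay Credit: +848 days → 27 August 2033.

August 27, 2033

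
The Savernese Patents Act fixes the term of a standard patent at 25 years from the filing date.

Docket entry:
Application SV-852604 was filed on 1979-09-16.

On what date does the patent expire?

Filing date + 25 years → 16 September 2004.

2004-09-16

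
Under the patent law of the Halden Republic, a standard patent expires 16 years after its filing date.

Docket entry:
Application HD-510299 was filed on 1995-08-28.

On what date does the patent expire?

2011-08-28

Filing date + 16 years → 28 August 2011.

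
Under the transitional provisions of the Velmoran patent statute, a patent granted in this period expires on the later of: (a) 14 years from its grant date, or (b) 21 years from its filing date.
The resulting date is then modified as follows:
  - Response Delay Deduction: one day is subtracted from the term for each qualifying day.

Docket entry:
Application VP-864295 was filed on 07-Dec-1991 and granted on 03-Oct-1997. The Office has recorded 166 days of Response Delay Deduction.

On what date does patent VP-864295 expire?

June 24, 2012

(a) grant + 14 years → 3 October 2011.
(b) filing + 21 years → 7 December 2012.
Later of the two: 7 December 2012.
Response Delay Deduction: −166 days → 24 June 2012.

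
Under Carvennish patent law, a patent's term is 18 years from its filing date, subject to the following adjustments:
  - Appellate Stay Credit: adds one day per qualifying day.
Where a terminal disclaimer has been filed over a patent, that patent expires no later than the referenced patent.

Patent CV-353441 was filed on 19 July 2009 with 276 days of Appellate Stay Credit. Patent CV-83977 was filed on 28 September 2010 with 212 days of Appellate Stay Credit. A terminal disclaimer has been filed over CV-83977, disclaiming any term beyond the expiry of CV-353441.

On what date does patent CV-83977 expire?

Natural term of CV-83977:
  Base: filing + 18 years → 28 September 2028.
  Appellate Stay Credit: +212 days → 28 April 2029.
Expiry of referenced patent CV-353441:
  Base: filing + 18 years → 19 July 2027.
  Appellate Stay Credit: +276 days → 20 April 2028.
Terminal disclaimer: CV-83977 expires on the earlier of 28 April 2029 and 20 April 2028.

2028-04-20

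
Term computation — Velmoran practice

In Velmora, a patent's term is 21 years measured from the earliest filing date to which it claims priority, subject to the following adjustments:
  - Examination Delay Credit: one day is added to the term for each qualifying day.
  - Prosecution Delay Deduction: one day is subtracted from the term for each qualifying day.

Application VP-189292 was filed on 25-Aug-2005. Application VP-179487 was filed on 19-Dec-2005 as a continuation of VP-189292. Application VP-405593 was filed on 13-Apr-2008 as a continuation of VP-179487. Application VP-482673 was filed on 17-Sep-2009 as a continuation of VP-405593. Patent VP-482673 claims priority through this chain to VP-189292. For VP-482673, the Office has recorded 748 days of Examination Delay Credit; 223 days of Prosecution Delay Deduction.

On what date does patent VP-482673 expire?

2028-02-01

Earliest priority filing: 25 August 2005.
Base term: 25 August 2005 + 21 years → 25 August 2026.
Examination Delay Credit: +748 days → 11 September 2028.
Prosecution Delay Deduction: −223 days → 1 February 2028.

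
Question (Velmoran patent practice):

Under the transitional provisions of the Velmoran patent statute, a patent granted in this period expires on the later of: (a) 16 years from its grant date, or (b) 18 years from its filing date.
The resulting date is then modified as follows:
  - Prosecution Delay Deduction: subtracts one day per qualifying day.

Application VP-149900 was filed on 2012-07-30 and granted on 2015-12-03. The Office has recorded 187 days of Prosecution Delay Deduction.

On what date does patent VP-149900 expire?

(a) grant + 16 years → 3 December 2031.
(b) filing + 18 years → 30 July 2030.
Later of the two: 3 December 2031.
Prosecution Delay Deduction: −187 days → 30 May 2031.

2031-05-30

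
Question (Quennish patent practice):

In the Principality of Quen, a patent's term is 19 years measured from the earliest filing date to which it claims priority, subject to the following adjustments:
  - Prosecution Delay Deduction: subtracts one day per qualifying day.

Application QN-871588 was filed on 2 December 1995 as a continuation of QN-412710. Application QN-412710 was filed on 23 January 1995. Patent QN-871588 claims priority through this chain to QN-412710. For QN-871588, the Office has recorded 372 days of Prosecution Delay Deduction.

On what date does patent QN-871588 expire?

Earliest priority filing: 23 January 1995.
Base term: 23 January 1995 + 19 years → 23 January 2014.
Prosecution Delay Deduction: −372 days → 16 January 2013.

January 16, 2013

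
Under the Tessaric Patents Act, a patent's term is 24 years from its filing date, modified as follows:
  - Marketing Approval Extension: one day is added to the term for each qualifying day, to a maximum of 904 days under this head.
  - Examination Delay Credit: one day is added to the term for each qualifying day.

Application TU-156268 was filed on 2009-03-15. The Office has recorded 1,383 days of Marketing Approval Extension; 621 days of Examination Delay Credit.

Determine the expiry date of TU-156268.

May 18, 2037

Base term: filing date + 24 years → 15 March 2033.
Marketing Approval Extension: 1383 days claimed exceeds the 904-day cap, so +904 days → 5 September 2035.
Examination Delay Credit: +621 days → 18 May 2037.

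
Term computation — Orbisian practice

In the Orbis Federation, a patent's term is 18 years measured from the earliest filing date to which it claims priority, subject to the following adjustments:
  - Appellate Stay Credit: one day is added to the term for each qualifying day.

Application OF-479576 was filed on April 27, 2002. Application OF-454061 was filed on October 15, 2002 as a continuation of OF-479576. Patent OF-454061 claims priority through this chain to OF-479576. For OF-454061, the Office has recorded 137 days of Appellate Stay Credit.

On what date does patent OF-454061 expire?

September 11, 2020

Earliest priority filing: 27 April 2002.
Base term: 27 April 2002 + 18 years → 27 April 2020.
Appellate Stay Credit: +137 days → 11 September 2020.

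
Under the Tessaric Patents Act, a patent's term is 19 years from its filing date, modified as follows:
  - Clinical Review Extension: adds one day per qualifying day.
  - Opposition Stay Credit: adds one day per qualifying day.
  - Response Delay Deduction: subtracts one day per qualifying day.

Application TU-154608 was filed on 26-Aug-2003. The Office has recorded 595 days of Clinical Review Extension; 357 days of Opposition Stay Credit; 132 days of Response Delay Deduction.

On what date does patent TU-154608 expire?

2024-11-23

Base term: filing date + 19 years → 26 August 2022.
Clinical Review Extension: +595 days → 12 April 2024.
Opposition Stay Credit: +357 days → 4 April 2025.
Response Delay Deduction: −132 days → 23 November 2024.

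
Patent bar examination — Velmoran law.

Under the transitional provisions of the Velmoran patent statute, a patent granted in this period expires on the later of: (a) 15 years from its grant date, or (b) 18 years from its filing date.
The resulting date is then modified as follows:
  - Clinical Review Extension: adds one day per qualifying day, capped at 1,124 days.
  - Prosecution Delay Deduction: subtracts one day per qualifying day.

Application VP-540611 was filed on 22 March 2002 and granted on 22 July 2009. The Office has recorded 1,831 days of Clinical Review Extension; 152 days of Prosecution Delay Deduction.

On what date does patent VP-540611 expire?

2027-03-21

(a) grant + 15 years → 22 July 2024.
(b) filing + 18 years → 22 March 2020.
Later of the two: 22 July 2024.
Clinical Review Extension: 1831 days claimed exceeds the 1124-day cap, so +1124 days → 20 August 2027.
Prosecution Delay Deduction: −152 days → 21 March 2027.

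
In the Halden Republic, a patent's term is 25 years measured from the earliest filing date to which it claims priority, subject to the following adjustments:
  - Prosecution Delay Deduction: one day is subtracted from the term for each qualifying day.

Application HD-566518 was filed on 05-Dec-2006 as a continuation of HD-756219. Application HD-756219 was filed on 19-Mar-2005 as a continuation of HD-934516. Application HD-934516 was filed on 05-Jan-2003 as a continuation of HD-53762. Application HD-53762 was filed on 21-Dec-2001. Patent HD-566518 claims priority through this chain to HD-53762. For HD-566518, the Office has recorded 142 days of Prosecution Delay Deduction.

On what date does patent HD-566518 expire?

August 1, 2026

Earliest priority filing: 21 December 2001.
Base term: 21 December 2001 + 25 years → 21 December 2026.
Prosecution Delay Deduction: −142 days → 1 August 2026.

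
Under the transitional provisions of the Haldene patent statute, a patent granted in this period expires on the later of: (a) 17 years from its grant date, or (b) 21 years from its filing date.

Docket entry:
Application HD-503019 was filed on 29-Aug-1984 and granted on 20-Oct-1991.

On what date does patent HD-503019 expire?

(a) grant + 17 years → 20 October 2008.
(b) filing + 21 years → 29 August 2005.
Later of the two: 20 October 2008.

2008-10-20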